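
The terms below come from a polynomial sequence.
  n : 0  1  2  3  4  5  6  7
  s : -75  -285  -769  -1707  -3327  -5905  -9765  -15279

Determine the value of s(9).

First differences: -210  -484  -938  -1620  -2578  -3860  -5514
Second differences: -274  -454  -682  -958  -1282  -1654
Third differences: -180  -228  -276  -324  -372
Fourth differences: -48  -48  -48  -48
The fourth differences are constant (-48).
-372 − 48 = -420;  -1654 − 420 = -2074;  -5514 − 2074 = -7588;  -15279 − 7588 = -22867
-420 − 48 = -468;  -2074 − 468 = -2542;  -7588 − 2542 = -10130;  -22867 − 10130 = -32997

-32997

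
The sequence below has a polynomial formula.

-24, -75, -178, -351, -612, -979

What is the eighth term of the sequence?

-2103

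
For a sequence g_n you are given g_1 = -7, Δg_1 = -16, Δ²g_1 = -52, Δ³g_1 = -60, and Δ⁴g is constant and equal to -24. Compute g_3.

Build the table forward from the leading diagonal:
D4: -24  -24  -24
D3: -60  -84  -108
D2: -52  -112  -196
D1: -16  -68  -180
g: -7  -23  -91

-91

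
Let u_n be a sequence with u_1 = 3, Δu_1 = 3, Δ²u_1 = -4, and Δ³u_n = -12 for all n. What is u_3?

Build the table forward from the leading diagonal:
D3: -12, -12, -12
D2: -4, -16, -28
D1: 3, -1, -17
u: 3, 6, 5

5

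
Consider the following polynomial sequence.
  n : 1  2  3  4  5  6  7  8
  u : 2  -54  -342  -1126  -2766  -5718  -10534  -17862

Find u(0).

-6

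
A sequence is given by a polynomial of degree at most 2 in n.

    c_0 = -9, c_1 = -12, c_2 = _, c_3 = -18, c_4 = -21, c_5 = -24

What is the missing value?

-15

Using the last 3 terms:
Δ: -3, -3
Constant first difference = -3.
Extend backward: -18 + 3 = -15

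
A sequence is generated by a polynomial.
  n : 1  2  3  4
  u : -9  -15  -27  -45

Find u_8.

D1: -6, -12, -18
D2: -6, -6
Constant second difference = -6, so extend:
-18 − 6 = -24;  -45 − 24 = -69
-24 − 6 = -30;  -69 − 30 = -99
-30 − 6 = -36;  -99 − 36 = -135
-36 − 6 = -42;  -135 − 42 = -177

-177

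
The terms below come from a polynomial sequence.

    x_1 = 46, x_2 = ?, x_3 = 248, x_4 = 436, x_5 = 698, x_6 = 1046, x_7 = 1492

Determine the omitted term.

Using the last 5 terms:
188  262  348  446
74  86  98
12  12
Constant third difference = 12.
Extend backward: 74 − 12 = 62;  188 − 62 = 126;  248 − 126 = 122

122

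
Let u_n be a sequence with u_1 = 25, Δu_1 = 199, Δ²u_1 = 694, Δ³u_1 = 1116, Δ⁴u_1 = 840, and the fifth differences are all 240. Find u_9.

155785

Build the table forward from the leading diagonal:
Fifth differences: 240  240  240  240  240  240  240  240  240
Fourth differences: 840  1080  1320  1560  1800  2040  2280  2520  2760
Third differences: 1116  1956  3036  4356  5916  7716  9756  12036  14556
Second differences: 694  1810  3766  6802  11158  17074  24790  34546  46582
First differences: 199  893  2703  6469  13271  24429  41503  66293  100839
u: 25  224  1117  3820  10289  23560  47989  89492  155785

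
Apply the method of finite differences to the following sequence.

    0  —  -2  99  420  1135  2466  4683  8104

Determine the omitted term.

-9

Using the last 7 terms:
D1: 101  321  715  1331  2217  3421
D2: 220  394  616  886  1204
D3: 174  222  270  318
D4: 48  48  48
Constant fourth difference = 48.
Extend backward: 174 − 48 = 126;  220 − 126 = 94;  101 − 94 = 7;  -2 − 7 = -9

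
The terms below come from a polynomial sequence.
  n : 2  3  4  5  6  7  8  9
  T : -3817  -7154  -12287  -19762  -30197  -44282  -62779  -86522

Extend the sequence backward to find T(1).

-1802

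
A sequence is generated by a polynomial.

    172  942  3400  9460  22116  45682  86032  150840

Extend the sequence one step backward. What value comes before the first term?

16

Δ: 770  2458  6060  12656  23566  40350  64808
Δ²: 1688  3602  6596  10910  16784  24458
Δ³: 1914  2994  4314  5874  7674
Δ⁴: 1080  1320  1560  1800
Δ⁵: 240  240  240
The fifth differences are constant at 240.
Work back: 1080 − 240 = 840;  1914 − 840 = 1074;  1688 − 1074 = 614;  770 − 614 = 156;  172 − 156 = 16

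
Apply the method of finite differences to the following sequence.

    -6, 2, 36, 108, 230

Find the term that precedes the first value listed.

Δ: 8, 34, 72, 122
Δ²: 26, 38, 50
Δ³: 12, 12
The third differences are constant at 12.
Work back: 26 − 12 = 14;  8 − 14 = -6;  -6 + 6 = 0

0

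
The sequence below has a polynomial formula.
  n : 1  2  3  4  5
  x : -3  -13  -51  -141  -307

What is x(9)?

-2211

First differences: -10  -38  -90  -166
Second differences: -28  -52  -76
Third differences: -24  -24
The third differences are constant (-24).
-76 − 24 = -100;  -166 − 100 = -266;  -307 − 266 = -573
-100 − 24 = -124;  -266 − 124 = -390;  -573 − 390 = -963
-124 − 24 = -148;  -390 − 148 = -538;  -963 − 538 = -1501
-148 − 24 = -172;  -538 − 172 = -710;  -1501 − 710 = -2211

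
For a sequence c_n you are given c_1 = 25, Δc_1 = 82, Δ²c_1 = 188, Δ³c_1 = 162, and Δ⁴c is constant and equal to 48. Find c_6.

Build the table forward from the leading diagonal:
D4: 48, 48, 48, 48, 48, 48
D3: 162, 210, 258, 306, 354, 402
D2: 188, 350, 560, 818, 1124, 1478
D1: 82, 270, 620, 1180, 1998, 3122
c: 25, 107, 377, 997, 2177, 4175

4175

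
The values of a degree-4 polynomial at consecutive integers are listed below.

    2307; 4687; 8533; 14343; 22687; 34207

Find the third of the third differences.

642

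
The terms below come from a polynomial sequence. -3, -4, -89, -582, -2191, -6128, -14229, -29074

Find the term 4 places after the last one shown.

-240254

D1: -1  -85  -493  -1609  -3937  -8101  -14845
D2: -84  -408  -1116  -2328  -4164  -6744
D3: -324  -708  -1212  -1836  -2580
D4: -384  -504  -624  -744
D5: -120  -120  -120
The fifth differences are constant (-120).
-744 − 120 = -864;  -2580 − 864 = -3444;  -6744 − 3444 = -10188;  -14845 − 10188 = -25033;  -29074 − 25033 = -54107
-864 − 120 = -984;  -3444 − 984 = -4428;  -10188 − 4428 = -14616;  -25033 − 14616 = -39649;  -54107 − 39649 = -93756
-984 − 120 = -1104;  -4428 − 1104 = -5532;  -14616 − 5532 = -20148;  -39649 − 20148 = -59797;  -93756 − 59797 = -153553
-1104 − 120 = -1224;  -5532 − 1224 = -6756;  -20148 − 6756 = -26904;  -59797 − 26904 = -86701;  -153553 − 86701 = -240254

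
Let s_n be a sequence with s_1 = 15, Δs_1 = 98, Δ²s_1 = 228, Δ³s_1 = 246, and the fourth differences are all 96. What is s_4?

Build the table forward from the leading diagonal:
Δ⁴: 96, 96, 96, 96
Δ³: 246, 342, 438, 534
Δ²: 228, 474, 816, 1254
Δ: 98, 326, 800, 1616
s: 15, 113, 439, 1239

1239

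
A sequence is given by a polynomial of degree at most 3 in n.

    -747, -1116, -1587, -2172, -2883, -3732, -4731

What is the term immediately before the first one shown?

-468

-369  -471  -585  -711  -849  -999
-102  -114  -126  -138  -150
-12  -12  -12  -12
The third differences are constant at -12.
Work back: -102 + 12 = -90;  -369 + 90 = -279;  -747 + 279 = -468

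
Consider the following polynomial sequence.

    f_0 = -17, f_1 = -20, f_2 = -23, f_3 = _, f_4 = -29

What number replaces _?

Using the first 3 terms:
Δ: -3  -3
Constant first difference = -3.
Extend forward: -23 − 3 = -26

-26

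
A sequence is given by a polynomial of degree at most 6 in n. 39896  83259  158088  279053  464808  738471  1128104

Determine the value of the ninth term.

D1: 43363, 74829, 120965, 185755, 273663, 389633
D2: 31466, 46136, 64790, 87908, 115970
D3: 14670, 18654, 23118, 28062
D4: 3984, 4464, 4944
D5: 480, 480
Fifth differences constant at 480.
4944 + 480 = 5424;  28062 + 5424 = 33486;  115970 + 33486 = 149456;  389633 + 149456 = 539089;  1128104 + 539089 = 1667193
5424 + 480 = 5904;  33486 + 5904 = 39390;  149456 + 39390 = 188846;  539089 + 188846 = 727935;  1667193 + 727935 = 2395128

2395128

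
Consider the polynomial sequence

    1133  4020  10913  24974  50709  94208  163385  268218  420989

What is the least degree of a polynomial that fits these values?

5

First differences: 2887, 6893, 14061, 25735, 43499, 69177, 104833, 152771
Second differences: 4006, 7168, 11674, 17764, 25678, 35656, 47938
Third differences: 3162, 4506, 6090, 7914, 9978, 12282
Fourth differences: 1344, 1584, 1824, 2064, 2304
Fifth differences: 240, 240, 240, 240
The fifth differences are constant, so the polynomial has degree 5.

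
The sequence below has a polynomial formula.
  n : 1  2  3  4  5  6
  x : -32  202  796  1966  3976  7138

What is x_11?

234, 594, 1170, 2010, 3162
360, 576, 840, 1152
216, 264, 312
48, 48
Fourth differences constant at 48.
312 + 48 = 360;  1152 + 360 = 1512;  3162 + 1512 = 4674;  7138 + 4674 = 11812
360 + 48 = 408;  1512 + 408 = 1920;  4674 + 1920 = 6594;  11812 + 6594 = 18406
408 + 48 = 456;  1920 + 456 = 2376;  6594 + 2376 = 8970;  18406 + 8970 = 27376
456 + 48 = 504;  2376 + 504 = 2880;  8970 + 2880 = 11850;  27376 + 11850 = 39226
504 + 48 = 552;  2880 + 552 = 3432;  11850 + 3432 = 15282;  39226 + 15282 = 54508

54508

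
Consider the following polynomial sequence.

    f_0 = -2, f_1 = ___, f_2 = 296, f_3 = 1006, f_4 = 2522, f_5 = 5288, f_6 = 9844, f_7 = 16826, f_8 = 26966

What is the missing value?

44

Using the last 7 terms:
First differences: 710  1516  2766  4556  6982  10140
Second differences: 806  1250  1790  2426  3158
Third differences: 444  540  636  732
Fourth differences: 96  96  96
Constant fourth difference = 96.
Extend backward: 444 − 96 = 348;  806 − 348 = 458;  710 − 458 = 252;  296 − 252 = 44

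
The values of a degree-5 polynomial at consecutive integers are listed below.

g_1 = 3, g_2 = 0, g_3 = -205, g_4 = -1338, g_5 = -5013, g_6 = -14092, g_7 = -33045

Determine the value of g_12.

D1: -3, -205, -1133, -3675, -9079, -18953
D2: -202, -928, -2542, -5404, -9874
D3: -726, -1614, -2862, -4470
D4: -888, -1248, -1608
D5: -360, -360
Constant fifth difference = -360, so extend:
-1608 − 360 = -1968;  -4470 − 1968 = -6438;  -9874 − 6438 = -16312;  -18953 − 16312 = -35265;  -33045 − 35265 = -68310
-1968 − 360 = -2328;  -6438 − 2328 = -8766;  -16312 − 8766 = -25078;  -35265 − 25078 = -60343;  -68310 − 60343 = -128653
-2328 − 360 = -2688;  -8766 − 2688 = -11454;  -25078 − 11454 = -36532;  -60343 − 36532 = -96875;  -128653 − 96875 = -225528
-2688 − 360 = -3048;  -11454 − 3048 = -14502;  -36532 − 14502 = -51034;  -96875 − 51034 = -147909;  -225528 − 147909 = -373437
-3048 − 360 = -3408;  -14502 − 3408 = -17910;  -51034 − 17910 = -68944;  -147909 − 68944 = -216853;  -373437 − 216853 = -590290

-590290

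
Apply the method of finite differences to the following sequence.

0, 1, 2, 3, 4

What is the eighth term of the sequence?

7

First differences: 1  1  1  1
The first differences are constant (1).
4 + 1 = 5
5 + 1 = 6
6 + 1 = 7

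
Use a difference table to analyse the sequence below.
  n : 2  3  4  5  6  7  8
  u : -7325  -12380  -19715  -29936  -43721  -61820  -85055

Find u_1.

-5055  -7335  -10221  -13785  -18099  -23235
-2280  -2886  -3564  -4314  -5136
-606  -678  -750  -822
-72  -72  -72
The fourth differences are constant at -72.
Work back: -606 + 72 = -534;  -2280 + 534 = -1746;  -5055 + 1746 = -3309;  -7325 + 3309 = -4016

-4016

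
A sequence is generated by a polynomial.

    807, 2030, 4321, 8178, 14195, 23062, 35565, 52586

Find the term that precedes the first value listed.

Δ: 1223, 2291, 3857, 6017, 8867, 12503, 17021
Δ²: 1068, 1566, 2160, 2850, 3636, 4518
Δ³: 498, 594, 690, 786, 882
Δ⁴: 96, 96, 96, 96
The fourth differences are constant at 96.
Work back: 498 − 96 = 402;  1068 − 402 = 666;  1223 − 666 = 557;  807 − 557 = 250

250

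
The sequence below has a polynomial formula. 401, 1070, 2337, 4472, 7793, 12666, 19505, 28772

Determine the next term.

First differences: 669, 1267, 2135, 3321, 4873, 6839, 9267
Second differences: 598, 868, 1186, 1552, 1966, 2428
Third differences: 270, 318, 366, 414, 462
Fourth differences: 48, 48, 48, 48
The fourth differences are constant (48).
462 + 48 = 510;  2428 + 510 = 2938;  9267 + 2938 = 12205;  28772 + 12205 = 40977

40977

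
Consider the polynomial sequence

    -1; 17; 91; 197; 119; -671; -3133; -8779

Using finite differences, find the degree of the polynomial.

Δ: 18, 74, 106, -78, -790, -2462, -5646
Δ²: 56, 32, -184, -712, -1672, -3184
Δ³: -24, -216, -528, -960, -1512
Δ⁴: -192, -312, -432, -552
Δ⁵: -120, -120, -120
The fifth differences are constant, so the polynomial has degree 5.

5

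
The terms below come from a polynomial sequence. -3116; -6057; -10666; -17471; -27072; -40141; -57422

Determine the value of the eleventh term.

-2941, -4609, -6805, -9601, -13069, -17281
-1668, -2196, -2796, -3468, -4212
-528, -600, -672, -744
-72, -72, -72
Constant fourth difference = -72, so extend:
-744 − 72 = -816;  -4212 − 816 = -5028;  -17281 − 5028 = -22309;  -57422 − 22309 = -79731
-816 − 72 = -888;  -5028 − 888 = -5916;  -22309 − 5916 = -28225;  -79731 − 28225 = -107956
-888 − 72 = -960;  -5916 − 960 = -6876;  -28225 − 6876 = -35101;  -107956 − 35101 = -143057
-960 − 72 = -1032;  -6876 − 1032 = -7908;  -35101 − 7908 = -43009;  -143057 − 43009 = -186066

-186066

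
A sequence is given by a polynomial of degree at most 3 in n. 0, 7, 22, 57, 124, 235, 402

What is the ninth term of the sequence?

7, 15, 35, 67, 111, 167
8, 20, 32, 44, 56
12, 12, 12, 12
Third differences constant at 12.
56 + 12 = 68;  167 + 68 = 235;  402 + 235 = 637
68 + 12 = 80;  235 + 80 = 315;  637 + 315 = 952

952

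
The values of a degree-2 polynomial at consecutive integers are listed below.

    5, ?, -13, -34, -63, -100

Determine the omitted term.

0

Using the last 4 terms:
First differences: -21  -29  -37
Second differences: -8  -8
Constant second difference = -8.
Extend backward: -21 + 8 = -13;  -13 + 13 = 0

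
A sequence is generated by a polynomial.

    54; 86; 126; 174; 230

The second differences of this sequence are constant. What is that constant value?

8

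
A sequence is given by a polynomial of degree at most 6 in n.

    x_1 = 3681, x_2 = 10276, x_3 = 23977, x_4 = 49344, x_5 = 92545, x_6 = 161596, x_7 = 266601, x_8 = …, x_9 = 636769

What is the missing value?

419992

Using the first 7 terms:
6595  13701  25367  43201  69051  105005
7106  11666  17834  25850  35954
4560  6168  8016  10104
1608  1848  2088
240  240
Constant fifth difference = 240.
Extend forward: 2088 + 240 = 2328;  10104 + 2328 = 12432;  35954 + 12432 = 48386;  105005 + 48386 = 153391;  266601 + 153391 = 419992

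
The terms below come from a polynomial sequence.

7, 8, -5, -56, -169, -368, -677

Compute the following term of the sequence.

-1120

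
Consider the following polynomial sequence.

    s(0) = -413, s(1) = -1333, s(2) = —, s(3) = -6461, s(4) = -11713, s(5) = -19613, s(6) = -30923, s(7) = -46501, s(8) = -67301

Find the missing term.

Using the last 6 terms:
First differences: -5252, -7900, -11310, -15578, -20800
Second differences: -2648, -3410, -4268, -5222
Third differences: -762, -858, -954
Fourth differences: -96, -96
Constant fourth difference = -96.
Extend backward: -762 + 96 = -666;  -2648 + 666 = -1982;  -5252 + 1982 = -3270;  -6461 + 3270 = -3191

-3191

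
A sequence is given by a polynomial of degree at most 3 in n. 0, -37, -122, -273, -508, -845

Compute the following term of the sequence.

-1302

Δ: -37  -85  -151  -235  -337
Δ²: -48  -66  -84  -102
Δ³: -18  -18  -18
The third differences are constant (-18).
-102 − 18 = -120;  -337 − 120 = -457;  -845 − 457 = -1302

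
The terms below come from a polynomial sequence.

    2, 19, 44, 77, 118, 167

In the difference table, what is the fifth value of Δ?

49

First differences: 17, 25, 33, 41, 49
Second differences: 8, 8, 8, 8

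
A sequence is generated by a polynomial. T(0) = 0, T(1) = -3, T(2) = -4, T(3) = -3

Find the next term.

0

D1: -3 , -1 , 1
D2: 2 , 2
Constant second difference = 2, so extend:
1 + 2 = 3;  -3 + 3 = 0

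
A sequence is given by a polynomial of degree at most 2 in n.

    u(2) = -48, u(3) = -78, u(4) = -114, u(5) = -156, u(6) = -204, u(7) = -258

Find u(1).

-30  -36  -42  -48  -54
-6  -6  -6  -6
The second differences are constant at -6.
Work back: -30 + 6 = -24;  -48 + 24 = -24

-24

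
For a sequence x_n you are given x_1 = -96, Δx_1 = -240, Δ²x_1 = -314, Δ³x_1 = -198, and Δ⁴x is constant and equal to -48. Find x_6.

Build the table forward from the leading diagonal:
Fourth differences: -48, -48, -48, -48, -48, -48
Third differences: -198, -246, -294, -342, -390, -438
Second differences: -314, -512, -758, -1052, -1394, -1784
First differences: -240, -554, -1066, -1824, -2876, -4270
x: -96, -336, -890, -1956, -3780, -6656

-6656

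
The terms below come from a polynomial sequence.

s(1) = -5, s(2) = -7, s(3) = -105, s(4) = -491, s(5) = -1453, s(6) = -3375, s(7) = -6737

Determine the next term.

D1: -2, -98, -386, -962, -1922, -3362
D2: -96, -288, -576, -960, -1440
D3: -192, -288, -384, -480
D4: -96, -96, -96
Fourth differences constant at -96.
-480 − 96 = -576;  -1440 − 576 = -2016;  -3362 − 2016 = -5378;  -6737 − 5378 = -12115

-12115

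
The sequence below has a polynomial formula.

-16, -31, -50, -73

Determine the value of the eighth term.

Δ: -15  -19  -23
Δ²: -4  -4
The second differences are constant (-4).
-23 − 4 = -27;  -73 − 27 = -100
-27 − 4 = -31;  -100 − 31 = -131
-31 − 4 = -35;  -131 − 35 = -166
-35 − 4 = -39;  -166 − 39 = -205

-205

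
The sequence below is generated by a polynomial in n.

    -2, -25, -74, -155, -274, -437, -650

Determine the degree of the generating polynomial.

-23, -49, -81, -119, -163, -213
-26, -32, -38, -44, -50
-6, -6, -6, -6
The third differences are constant, so the polynomial has degree 3.

3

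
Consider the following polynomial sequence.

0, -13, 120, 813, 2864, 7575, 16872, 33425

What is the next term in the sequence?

60768

-13, 133, 693, 2051, 4711, 9297, 16553
146, 560, 1358, 2660, 4586, 7256
414, 798, 1302, 1926, 2670
384, 504, 624, 744
120, 120, 120
Fifth differences constant at 120.
744 + 120 = 864;  2670 + 864 = 3534;  7256 + 3534 = 10790;  16553 + 10790 = 27343;  33425 + 27343 = 60768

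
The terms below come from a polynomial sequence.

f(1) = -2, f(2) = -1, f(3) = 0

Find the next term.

1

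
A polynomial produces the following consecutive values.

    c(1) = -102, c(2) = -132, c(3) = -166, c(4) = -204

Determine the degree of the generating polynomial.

2

D1: -30, -34, -38
D2: -4, -4
The second differences are constant, so the polynomial has degree 2.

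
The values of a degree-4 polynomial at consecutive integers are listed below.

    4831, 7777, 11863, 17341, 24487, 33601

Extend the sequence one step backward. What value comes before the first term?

2797

Δ: 2946, 4086, 5478, 7146, 9114
Δ²: 1140, 1392, 1668, 1968
Δ³: 252, 276, 300
Δ⁴: 24, 24
The fourth differences are constant at 24.
Work back: 252 − 24 = 228;  1140 − 228 = 912;  2946 − 912 = 2034;  4831 − 2034 = 2797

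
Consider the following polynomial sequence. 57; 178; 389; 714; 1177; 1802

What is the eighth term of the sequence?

Δ: 121, 211, 325, 463, 625
Δ²: 90, 114, 138, 162
Δ³: 24, 24, 24
The third differences are constant (24).
162 + 24 = 186;  625 + 186 = 811;  1802 + 811 = 2613
186 + 24 = 210;  811 + 210 = 1021;  2613 + 1021 = 3634

3634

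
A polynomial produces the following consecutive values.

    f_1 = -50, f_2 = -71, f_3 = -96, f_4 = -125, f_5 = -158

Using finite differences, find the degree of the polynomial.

2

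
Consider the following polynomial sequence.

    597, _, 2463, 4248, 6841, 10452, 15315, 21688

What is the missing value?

Using the last 6 terms:
First differences: 1785  2593  3611  4863  6373
Second differences: 808  1018  1252  1510
Third differences: 210  234  258
Fourth differences: 24  24
Constant fourth difference = 24.
Extend backward: 210 − 24 = 186;  808 − 186 = 622;  1785 − 622 = 1163;  2463 − 1163 = 1300

1300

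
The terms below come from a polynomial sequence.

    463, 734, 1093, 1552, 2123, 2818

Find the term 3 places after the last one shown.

271, 359, 459, 571, 695
88, 100, 112, 124
12, 12, 12
The third differences are constant (12).
124 + 12 = 136;  695 + 136 = 831;  2818 + 831 = 3649
136 + 12 = 148;  831 + 148 = 979;  3649 + 979 = 4628
148 + 12 = 160;  979 + 160 = 1139;  4628 + 1139 = 5767

5767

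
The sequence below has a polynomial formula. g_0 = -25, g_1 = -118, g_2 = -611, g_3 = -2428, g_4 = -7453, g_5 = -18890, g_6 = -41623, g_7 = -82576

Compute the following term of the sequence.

-93, -493, -1817, -5025, -11437, -22733, -40953
-400, -1324, -3208, -6412, -11296, -18220
-924, -1884, -3204, -4884, -6924
-960, -1320, -1680, -2040
-360, -360, -360
Constant fifth difference = -360, so extend:
-2040 − 360 = -2400;  -6924 − 2400 = -9324;  -18220 − 9324 = -27544;  -40953 − 27544 = -68497;  -82576 − 68497 = -151073

-151073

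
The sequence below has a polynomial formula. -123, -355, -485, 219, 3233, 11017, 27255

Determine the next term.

57095

-232 , -130 , 704 , 3014 , 7784 , 16238
102 , 834 , 2310 , 4770 , 8454
732 , 1476 , 2460 , 3684
744 , 984 , 1224
240 , 240
Fifth differences constant at 240.
1224 + 240 = 1464;  3684 + 1464 = 5148;  8454 + 5148 = 13602;  16238 + 13602 = 29840;  27255 + 29840 = 57095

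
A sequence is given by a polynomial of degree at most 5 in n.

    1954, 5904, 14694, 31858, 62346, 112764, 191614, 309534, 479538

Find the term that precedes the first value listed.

486

Δ: 3950, 8790, 17164, 30488, 50418, 78850, 117920, 170004
Δ²: 4840, 8374, 13324, 19930, 28432, 39070, 52084
Δ³: 3534, 4950, 6606, 8502, 10638, 13014
Δ⁴: 1416, 1656, 1896, 2136, 2376
Δ⁵: 240, 240, 240, 240
The fifth differences are constant at 240.
Work back: 1416 − 240 = 1176;  3534 − 1176 = 2358;  4840 − 2358 = 2482;  3950 − 2482 = 1468;  1954 − 1468 = 486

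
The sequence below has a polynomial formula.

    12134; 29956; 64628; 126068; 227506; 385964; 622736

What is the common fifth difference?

480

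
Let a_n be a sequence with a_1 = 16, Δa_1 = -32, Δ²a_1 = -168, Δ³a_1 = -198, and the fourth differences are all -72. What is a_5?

Build the table forward from the leading diagonal:
Δ⁴: -72  -72  -72  -72  -72
Δ³: -198  -270  -342  -414  -486
Δ²: -168  -366  -636  -978  -1392
Δ: -32  -200  -566  -1202  -2180
a: 16  -16  -216  -782  -1984

-1984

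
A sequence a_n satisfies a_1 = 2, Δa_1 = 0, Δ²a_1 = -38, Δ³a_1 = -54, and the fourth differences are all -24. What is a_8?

Build the table forward from the leading diagonal:
Δ⁴: -24  -24  -24  -24  -24  -24  -24  -24
Δ³: -54  -78  -102  -126  -150  -174  -198  -222
Δ²: -38  -92  -170  -272  -398  -548  -722  -920
Δ: 0  -38  -130  -300  -572  -970  -1518  -2240
a: 2  2  -36  -166  -466  -1038  -2008  -3526

-3526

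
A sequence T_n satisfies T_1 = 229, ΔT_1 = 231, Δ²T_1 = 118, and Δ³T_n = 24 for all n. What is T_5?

1957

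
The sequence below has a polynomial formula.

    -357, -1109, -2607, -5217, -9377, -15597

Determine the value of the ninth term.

-52797

Δ: -752, -1498, -2610, -4160, -6220
Δ²: -746, -1112, -1550, -2060
Δ³: -366, -438, -510
Δ⁴: -72, -72
The fourth differences are constant (-72).
-510 − 72 = -582;  -2060 − 582 = -2642;  -6220 − 2642 = -8862;  -15597 − 8862 = -24459
-582 − 72 = -654;  -2642 − 654 = -3296;  -8862 − 3296 = -12158;  -24459 − 12158 = -36617
-654 − 72 = -726;  -3296 − 726 = -4022;  -12158 − 4022 = -16180;  -36617 − 16180 = -52797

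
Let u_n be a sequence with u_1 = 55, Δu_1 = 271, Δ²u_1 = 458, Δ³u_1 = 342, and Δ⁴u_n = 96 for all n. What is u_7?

16831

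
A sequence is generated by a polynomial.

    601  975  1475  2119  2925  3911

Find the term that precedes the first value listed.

335

First differences: 374, 500, 644, 806, 986
Second differences: 126, 144, 162, 180
Third differences: 18, 18, 18
The third differences are constant at 18.
Work back: 126 − 18 = 108;  374 − 108 = 266;  601 − 266 = 335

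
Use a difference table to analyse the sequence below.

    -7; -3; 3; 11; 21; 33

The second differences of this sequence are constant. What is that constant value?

D1: 4, 6, 8, 10, 12
D2: 2, 2, 2, 2

2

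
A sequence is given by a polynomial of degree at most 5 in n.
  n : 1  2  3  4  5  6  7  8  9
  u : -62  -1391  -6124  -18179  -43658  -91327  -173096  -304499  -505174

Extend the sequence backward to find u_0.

77

Δ: -1329, -4733, -12055, -25479, -47669, -81769, -131403, -200675
Δ²: -3404, -7322, -13424, -22190, -34100, -49634, -69272
Δ³: -3918, -6102, -8766, -11910, -15534, -19638
Δ⁴: -2184, -2664, -3144, -3624, -4104
Δ⁵: -480, -480, -480, -480
The fifth differences are constant at -480.
Work back: -2184 + 480 = -1704;  -3918 + 1704 = -2214;  -3404 + 2214 = -1190;  -1329 + 1190 = -139;  -62 + 139 = 77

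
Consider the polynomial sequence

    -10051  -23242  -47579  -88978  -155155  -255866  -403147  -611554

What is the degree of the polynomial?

5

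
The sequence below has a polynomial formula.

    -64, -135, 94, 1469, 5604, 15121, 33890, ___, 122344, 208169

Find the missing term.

67269

Using the first 7 terms:
Δ: -71, 229, 1375, 4135, 9517, 18769
Δ²: 300, 1146, 2760, 5382, 9252
Δ³: 846, 1614, 2622, 3870
Δ⁴: 768, 1008, 1248
Δ⁵: 240, 240
Constant fifth difference = 240.
Extend forward: 1248 + 240 = 1488;  3870 + 1488 = 5358;  9252 + 5358 = 14610;  18769 + 14610 = 33379;  33890 + 33379 = 67269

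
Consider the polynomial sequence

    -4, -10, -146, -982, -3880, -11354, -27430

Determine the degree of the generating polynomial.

5

Δ: -6, -136, -836, -2898, -7474, -16076
Δ²: -130, -700, -2062, -4576, -8602
Δ³: -570, -1362, -2514, -4026
Δ⁴: -792, -1152, -1512
Δ⁵: -360, -360
The fifth differences are constant, so the polynomial has degree 5.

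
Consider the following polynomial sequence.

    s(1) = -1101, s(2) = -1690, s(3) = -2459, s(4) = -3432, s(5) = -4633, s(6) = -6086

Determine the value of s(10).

-14898

First differences: -589, -769, -973, -1201, -1453
Second differences: -180, -204, -228, -252
Third differences: -24, -24, -24
The third differences are constant (-24).
-252 − 24 = -276;  -1453 − 276 = -1729;  -6086 − 1729 = -7815
-276 − 24 = -300;  -1729 − 300 = -2029;  -7815 − 2029 = -9844
-300 − 24 = -324;  -2029 − 324 = -2353;  -9844 − 2353 = -12197
-324 − 24 = -348;  -2353 − 348 = -2701;  -12197 − 2701 = -14898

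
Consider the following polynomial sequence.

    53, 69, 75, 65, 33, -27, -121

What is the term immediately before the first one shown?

Δ: 16  6  -10  -32  -60  -94
Δ²: -10  -16  -22  -28  -34
Δ³: -6  -6  -6  -6
The third differences are constant at -6.
Work back: -10 + 6 = -4;  16 + 4 = 20;  53 − 20 = 33

33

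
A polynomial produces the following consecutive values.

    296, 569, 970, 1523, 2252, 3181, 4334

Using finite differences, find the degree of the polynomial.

273, 401, 553, 729, 929, 1153
128, 152, 176, 200, 224
24, 24, 24, 24
The third differences are constant, so the polynomial has degree 3.

3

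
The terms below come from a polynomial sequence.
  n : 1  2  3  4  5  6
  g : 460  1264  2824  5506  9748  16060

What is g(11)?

101560

804 , 1560 , 2682 , 4242 , 6312
756 , 1122 , 1560 , 2070
366 , 438 , 510
72 , 72
Fourth differences constant at 72.
510 + 72 = 582;  2070 + 582 = 2652;  6312 + 2652 = 8964;  16060 + 8964 = 25024
582 + 72 = 654;  2652 + 654 = 3306;  8964 + 3306 = 12270;  25024 + 12270 = 37294
654 + 72 = 726;  3306 + 726 = 4032;  12270 + 4032 = 16302;  37294 + 16302 = 53596
726 + 72 = 798;  4032 + 798 = 4830;  16302 + 4830 = 21132;  53596 + 21132 = 74728
798 + 72 = 870;  4830 + 870 = 5700;  21132 + 5700 = 26832;  74728 + 26832 = 101560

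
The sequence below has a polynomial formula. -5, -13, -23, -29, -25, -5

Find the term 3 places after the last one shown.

D1: -8, -10, -6, 4, 20
D2: -2, 4, 10, 16
D3: 6, 6, 6
Third differences constant at 6.
16 + 6 = 22;  20 + 22 = 42;  -5 + 42 = 37
22 + 6 = 28;  42 + 28 = 70;  37 + 70 = 107
28 + 6 = 34;  70 + 34 = 104;  107 + 104 = 211

211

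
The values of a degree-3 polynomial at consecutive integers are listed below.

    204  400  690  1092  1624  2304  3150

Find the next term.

4180

First differences: 196  290  402  532  680  846
Second differences: 94  112  130  148  166
Third differences: 18  18  18  18
The third differences are constant (18).
166 + 18 = 184;  846 + 184 = 1030;  3150 + 1030 = 4180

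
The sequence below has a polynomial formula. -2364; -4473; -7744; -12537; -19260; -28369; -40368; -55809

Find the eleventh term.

-129024

-2109, -3271, -4793, -6723, -9109, -11999, -15441
-1162, -1522, -1930, -2386, -2890, -3442
-360, -408, -456, -504, -552
-48, -48, -48, -48
Fourth differences constant at -48.
-552 − 48 = -600;  -3442 − 600 = -4042;  -15441 − 4042 = -19483;  -55809 − 19483 = -75292
-600 − 48 = -648;  -4042 − 648 = -4690;  -19483 − 4690 = -24173;  -75292 − 24173 = -99465
-648 − 48 = -696;  -4690 − 696 = -5386;  -24173 − 5386 = -29559;  -99465 − 29559 = -129024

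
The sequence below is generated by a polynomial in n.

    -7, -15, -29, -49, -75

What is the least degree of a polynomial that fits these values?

First differences: -8, -14, -20, -26
Second differences: -6, -6, -6
The second differences are constant, so the polynomial has degree 2.

2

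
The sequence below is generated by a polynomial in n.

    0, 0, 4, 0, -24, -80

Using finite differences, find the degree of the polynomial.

3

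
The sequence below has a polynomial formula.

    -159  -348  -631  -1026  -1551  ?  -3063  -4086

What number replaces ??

-2224

Using the first 5 terms:
D1: -189, -283, -395, -525
D2: -94, -112, -130
D3: -18, -18
Constant third difference = -18.
Extend forward: -130 − 18 = -148;  -525 − 148 = -673;  -1551 − 673 = -2224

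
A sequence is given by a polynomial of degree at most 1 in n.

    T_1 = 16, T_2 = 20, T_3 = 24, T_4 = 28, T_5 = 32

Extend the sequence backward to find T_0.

D1: 4  4  4  4
The first differences are constant at 4.
Work back: 16 − 4 = 12

12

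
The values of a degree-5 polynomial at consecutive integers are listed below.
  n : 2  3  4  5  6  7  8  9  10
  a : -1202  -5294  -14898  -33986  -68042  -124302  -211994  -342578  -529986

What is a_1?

D1: -4092, -9604, -19088, -34056, -56260, -87692, -130584, -187408
D2: -5512, -9484, -14968, -22204, -31432, -42892, -56824
D3: -3972, -5484, -7236, -9228, -11460, -13932
D4: -1512, -1752, -1992, -2232, -2472
D5: -240, -240, -240, -240
The fifth differences are constant at -240.
Work back: -1512 + 240 = -1272;  -3972 + 1272 = -2700;  -5512 + 2700 = -2812;  -4092 + 2812 = -1280;  -1202 + 1280 = 78

78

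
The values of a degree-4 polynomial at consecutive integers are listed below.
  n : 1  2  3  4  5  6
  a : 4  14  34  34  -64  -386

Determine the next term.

-1106

Δ: 10 , 20 , 0 , -98 , -322
Δ²: 10 , -20 , -98 , -224
Δ³: -30 , -78 , -126
Δ⁴: -48 , -48
The fourth differences are constant (-48).
-126 − 48 = -174;  -224 − 174 = -398;  -322 − 398 = -720;  -386 − 720 = -1106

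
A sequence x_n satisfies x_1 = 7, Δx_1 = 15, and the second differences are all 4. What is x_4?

Build the table forward from the leading diagonal:
Second differences: 4, 4, 4, 4
First differences: 15, 19, 23, 27
x: 7, 22, 41, 64

64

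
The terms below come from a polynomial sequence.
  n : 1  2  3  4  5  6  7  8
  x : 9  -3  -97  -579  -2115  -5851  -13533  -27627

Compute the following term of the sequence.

-51439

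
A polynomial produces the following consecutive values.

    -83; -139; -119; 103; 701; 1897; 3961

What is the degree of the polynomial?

4

Δ: -56, 20, 222, 598, 1196, 2064
Δ²: 76, 202, 376, 598, 868
Δ³: 126, 174, 222, 270
Δ⁴: 48, 48, 48
The fourth differences are constant, so the polynomial has degree 4.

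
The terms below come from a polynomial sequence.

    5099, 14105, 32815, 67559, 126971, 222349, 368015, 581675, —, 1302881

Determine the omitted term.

Using the first 8 terms:
D1: 9006, 18710, 34744, 59412, 95378, 145666, 213660
D2: 9704, 16034, 24668, 35966, 50288, 67994
D3: 6330, 8634, 11298, 14322, 17706
D4: 2304, 2664, 3024, 3384
D5: 360, 360, 360
Constant fifth difference = 360.
Extend forward: 3384 + 360 = 3744;  17706 + 3744 = 21450;  67994 + 21450 = 89444;  213660 + 89444 = 303104;  581675 + 303104 = 884779

884779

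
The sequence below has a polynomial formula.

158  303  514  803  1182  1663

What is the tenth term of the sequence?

First differences: 145  211  289  379  481
Second differences: 66  78  90  102
Third differences: 12  12  12
Constant third difference = 12, so extend:
102 + 12 = 114;  481 + 114 = 595;  1663 + 595 = 2258
114 + 12 = 126;  595 + 126 = 721;  2258 + 721 = 2979
126 + 12 = 138;  721 + 138 = 859;  2979 + 859 = 3838
138 + 12 = 150;  859 + 150 = 1009;  3838 + 1009 = 4847

4847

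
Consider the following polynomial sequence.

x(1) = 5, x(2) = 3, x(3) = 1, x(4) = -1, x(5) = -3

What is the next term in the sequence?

D1: -2 , -2 , -2 , -2
The first differences are constant (-2).
-3 − 2 = -5

-5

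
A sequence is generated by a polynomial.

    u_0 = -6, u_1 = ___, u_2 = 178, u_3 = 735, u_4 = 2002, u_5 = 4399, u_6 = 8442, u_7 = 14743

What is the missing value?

7

Using the last 6 terms:
557  1267  2397  4043  6301
710  1130  1646  2258
420  516  612
96  96
Constant fourth difference = 96.
Extend backward: 420 − 96 = 324;  710 − 324 = 386;  557 − 386 = 171;  178 − 171 = 7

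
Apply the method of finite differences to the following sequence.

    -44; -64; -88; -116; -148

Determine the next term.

-184

Δ: -20, -24, -28, -32
Δ²: -4, -4, -4
Constant second difference = -4, so extend:
-32 − 4 = -36;  -148 − 36 = -184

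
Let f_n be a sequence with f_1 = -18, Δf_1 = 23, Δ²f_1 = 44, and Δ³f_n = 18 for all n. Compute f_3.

72

Build the table forward from the leading diagonal:
Third differences: 18  18  18
Second differences: 44  62  80
First differences: 23  67  129
f: -18  5  72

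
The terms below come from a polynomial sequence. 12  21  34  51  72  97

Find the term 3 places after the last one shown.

9, 13, 17, 21, 25
4, 4, 4, 4
The second differences are constant (4).
25 + 4 = 29;  97 + 29 = 126
29 + 4 = 33;  126 + 33 = 159
33 + 4 = 37;  159 + 37 = 196

196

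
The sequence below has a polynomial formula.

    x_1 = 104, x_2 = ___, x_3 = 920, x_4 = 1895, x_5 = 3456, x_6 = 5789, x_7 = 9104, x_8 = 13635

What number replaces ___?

Using the last 6 terms:
975, 1561, 2333, 3315, 4531
586, 772, 982, 1216
186, 210, 234
24, 24
Constant fourth difference = 24.
Extend backward: 186 − 24 = 162;  586 − 162 = 424;  975 − 424 = 551;  920 − 551 = 369

369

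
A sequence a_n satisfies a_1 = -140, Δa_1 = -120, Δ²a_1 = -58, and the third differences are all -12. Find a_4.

-686

Build the table forward from the leading diagonal:
Third differences: -12, -12, -12, -12
Second differences: -58, -70, -82, -94
First differences: -120, -178, -248, -330
a: -140, -260, -438, -686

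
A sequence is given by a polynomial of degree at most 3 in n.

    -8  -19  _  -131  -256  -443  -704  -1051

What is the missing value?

-56

Using the last 5 terms:
Δ: -125, -187, -261, -347
Δ²: -62, -74, -86
Δ³: -12, -12
Constant third difference = -12.
Extend backward: -62 + 12 = -50;  -125 + 50 = -75;  -131 + 75 = -56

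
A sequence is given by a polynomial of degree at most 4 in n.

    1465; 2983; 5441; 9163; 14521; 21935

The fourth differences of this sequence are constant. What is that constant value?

First differences: 1518, 2458, 3722, 5358, 7414
Second differences: 940, 1264, 1636, 2056
Third differences: 324, 372, 420
Fourth differences: 48, 48

48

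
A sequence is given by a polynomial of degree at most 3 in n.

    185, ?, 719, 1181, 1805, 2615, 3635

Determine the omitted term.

Using the last 5 terms:
D1: 462  624  810  1020
D2: 162  186  210
D3: 24  24
Constant third difference = 24.
Extend backward: 162 − 24 = 138;  462 − 138 = 324;  719 − 324 = 395

395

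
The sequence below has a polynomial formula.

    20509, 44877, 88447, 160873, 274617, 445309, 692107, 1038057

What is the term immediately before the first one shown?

D1: 24368, 43570, 72426, 113744, 170692, 246798, 345950
D2: 19202, 28856, 41318, 56948, 76106, 99152
D3: 9654, 12462, 15630, 19158, 23046
D4: 2808, 3168, 3528, 3888
D5: 360, 360, 360
The fifth differences are constant at 360.
Work back: 2808 − 360 = 2448;  9654 − 2448 = 7206;  19202 − 7206 = 11996;  24368 − 11996 = 12372;  20509 − 12372 = 8137

8137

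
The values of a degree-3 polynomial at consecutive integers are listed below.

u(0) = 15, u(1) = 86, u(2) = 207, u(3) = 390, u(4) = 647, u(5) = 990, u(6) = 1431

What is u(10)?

4415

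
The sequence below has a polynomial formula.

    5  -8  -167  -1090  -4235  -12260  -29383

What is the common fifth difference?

-360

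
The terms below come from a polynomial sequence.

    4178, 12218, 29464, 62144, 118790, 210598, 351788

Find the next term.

559964

First differences: 8040, 17246, 32680, 56646, 91808, 141190
Second differences: 9206, 15434, 23966, 35162, 49382
Third differences: 6228, 8532, 11196, 14220
Fourth differences: 2304, 2664, 3024
Fifth differences: 360, 360
Fifth differences constant at 360.
3024 + 360 = 3384;  14220 + 3384 = 17604;  49382 + 17604 = 66986;  141190 + 66986 = 208176;  351788 + 208176 = 559964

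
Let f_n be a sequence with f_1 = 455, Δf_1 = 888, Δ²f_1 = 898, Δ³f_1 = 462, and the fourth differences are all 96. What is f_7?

29933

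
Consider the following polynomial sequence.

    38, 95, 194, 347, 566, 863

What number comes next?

1250

First differences: 57, 99, 153, 219, 297
Second differences: 42, 54, 66, 78
Third differences: 12, 12, 12
Third differences constant at 12.
78 + 12 = 90;  297 + 90 = 387;  863 + 387 = 1250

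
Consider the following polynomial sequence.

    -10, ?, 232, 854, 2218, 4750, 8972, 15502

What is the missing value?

22

Using the last 6 terms:
D1: 622, 1364, 2532, 4222, 6530
D2: 742, 1168, 1690, 2308
D3: 426, 522, 618
D4: 96, 96
Constant fourth difference = 96.
Extend backward: 426 − 96 = 330;  742 − 330 = 412;  622 − 412 = 210;  232 − 210 = 22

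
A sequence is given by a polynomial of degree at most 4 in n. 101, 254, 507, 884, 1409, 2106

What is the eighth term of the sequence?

4112

153, 253, 377, 525, 697
100, 124, 148, 172
24, 24, 24
Third differences constant at 24.
172 + 24 = 196;  697 + 196 = 893;  2106 + 893 = 2999
196 + 24 = 220;  893 + 220 = 1113;  2999 + 1113 = 4112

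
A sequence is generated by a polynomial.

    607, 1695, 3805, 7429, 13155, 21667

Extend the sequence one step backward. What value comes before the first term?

145

D1: 1088, 2110, 3624, 5726, 8512
D2: 1022, 1514, 2102, 2786
D3: 492, 588, 684
D4: 96, 96
The fourth differences are constant at 96.
Work back: 492 − 96 = 396;  1022 − 396 = 626;  1088 − 626 = 462;  607 − 462 = 145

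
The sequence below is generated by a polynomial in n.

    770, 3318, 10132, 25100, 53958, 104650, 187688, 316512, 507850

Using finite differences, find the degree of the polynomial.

Δ: 2548, 6814, 14968, 28858, 50692, 83038, 128824, 191338
Δ²: 4266, 8154, 13890, 21834, 32346, 45786, 62514
Δ³: 3888, 5736, 7944, 10512, 13440, 16728
Δ⁴: 1848, 2208, 2568, 2928, 3288
Δ⁵: 360, 360, 360, 360
The fifth differences are constant, so the polynomial has degree 5.

5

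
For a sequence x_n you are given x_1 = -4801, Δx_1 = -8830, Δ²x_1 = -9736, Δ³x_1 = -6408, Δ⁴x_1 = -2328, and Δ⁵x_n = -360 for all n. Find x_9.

-890017

Build the table forward from the leading diagonal:
Fifth differences: -360, -360, -360, -360, -360, -360, -360, -360, -360
Fourth differences: -2328, -2688, -3048, -3408, -3768, -4128, -4488, -4848, -5208
Third differences: -6408, -8736, -11424, -14472, -17880, -21648, -25776, -30264, -35112
Second differences: -9736, -16144, -24880, -36304, -50776, -68656, -90304, -116080, -146344
First differences: -8830, -18566, -34710, -59590, -95894, -146670, -215326, -305630, -421710
x: -4801, -13631, -32197, -66907, -126497, -222391, -369061, -584387, -890017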